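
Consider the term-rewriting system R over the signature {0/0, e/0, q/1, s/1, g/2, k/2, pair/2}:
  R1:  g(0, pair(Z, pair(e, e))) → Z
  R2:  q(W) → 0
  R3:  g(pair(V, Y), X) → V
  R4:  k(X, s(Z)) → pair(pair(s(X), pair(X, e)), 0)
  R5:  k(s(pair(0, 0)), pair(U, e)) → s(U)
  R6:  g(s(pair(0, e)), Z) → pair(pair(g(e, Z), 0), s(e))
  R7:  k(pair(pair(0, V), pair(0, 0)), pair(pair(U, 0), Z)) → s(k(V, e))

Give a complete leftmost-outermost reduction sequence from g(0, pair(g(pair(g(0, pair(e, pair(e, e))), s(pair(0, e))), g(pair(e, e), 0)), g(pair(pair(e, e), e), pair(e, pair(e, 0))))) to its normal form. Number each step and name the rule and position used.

e

1. g(0, pair(g(pair(g(0, pair(e, pair(e, e))), s(pair(0, e))), g(pair(e, e), 0)), g(pair(pair(e, e), e), pair(e, pair(e, 0)))))  →  g(0, pair(g(0, pair(e, pair(e, e))), g(pair(pair(e, e), e), pair(e, pair(e, 0)))))   [R3 at 2.1]
2. g(0, pair(g(0, pair(e, pair(e, e))), g(pair(pair(e, e), e), pair(e, pair(e, 0)))))  →  g(0, pair(e, g(pair(pair(e, e), e), pair(e, pair(e, 0)))))   [R1 at 2.1]
3. g(0, pair(e, g(pair(pair(e, e), e), pair(e, pair(e, 0)))))  →  g(0, pair(e, pair(e, e)))   [R3 at 2.2]
4. g(0, pair(e, pair(e, e)))  →  e   [R1 at ε]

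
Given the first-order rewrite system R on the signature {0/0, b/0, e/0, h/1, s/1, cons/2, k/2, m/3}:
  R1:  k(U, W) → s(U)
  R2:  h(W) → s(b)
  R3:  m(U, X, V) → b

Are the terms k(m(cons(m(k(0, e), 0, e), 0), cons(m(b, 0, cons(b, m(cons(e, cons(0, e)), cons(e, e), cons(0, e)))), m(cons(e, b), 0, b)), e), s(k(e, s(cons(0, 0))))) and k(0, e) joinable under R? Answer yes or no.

Reduce t₁ = k(m(cons(m(k(0, e), 0, e), 0), cons(m(b, 0, cons(b, m(cons(e, cons(0, e)), cons(e, e), cons(0, e)))), m(cons(e, b), 0, b)), e), s(k(e, s(cons(0, 0))))):
1. k(m(cons(m(k(0, e), 0, e), 0), cons(m(b, 0, cons(b, m(cons(e, cons(0, e)), cons(e, e), cons(0, e)))), m(cons(e, b), 0, b)), e), s(k(e, s(cons(0, 0)))))  →  s(m(cons(m(k(0, e), 0, e), 0), cons(m(b, 0, cons(b, m(cons(e, cons(0, e)), cons(e, e), cons(0, e)))), m(cons(e, b), 0, b)), e))   [R1 at ε]
2. s(m(cons(m(k(0, e), 0, e), 0), cons(m(b, 0, cons(b, m(cons(e, cons(0, e)), cons(e, e), cons(0, e)))), m(cons(e, b), 0, b)), e))  →  s(b)   [R3 at 1]

Reduce t₂ = k(0, e):
1. k(0, e)  →  s(0)   [R1 at ε]

no — NF(t₁) = s(b), NF(t₂) = s(0)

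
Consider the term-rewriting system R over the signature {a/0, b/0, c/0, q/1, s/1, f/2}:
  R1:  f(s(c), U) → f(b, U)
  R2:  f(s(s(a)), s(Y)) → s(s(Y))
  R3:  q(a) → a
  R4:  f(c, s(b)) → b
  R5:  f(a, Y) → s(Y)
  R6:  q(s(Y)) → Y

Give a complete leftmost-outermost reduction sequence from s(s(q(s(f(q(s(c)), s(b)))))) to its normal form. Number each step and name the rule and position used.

s(s(b))

1. s(s(q(s(f(q(s(c)), s(b))))))  →  s(s(f(q(s(c)), s(b))))   [R6 at 1.1]
2. s(s(f(q(s(c)), s(b))))  →  s(s(f(c, s(b))))   [R6 at 1.1.1]
3. s(s(f(c, s(b))))  →  s(s(b))   [R4 at 1.1]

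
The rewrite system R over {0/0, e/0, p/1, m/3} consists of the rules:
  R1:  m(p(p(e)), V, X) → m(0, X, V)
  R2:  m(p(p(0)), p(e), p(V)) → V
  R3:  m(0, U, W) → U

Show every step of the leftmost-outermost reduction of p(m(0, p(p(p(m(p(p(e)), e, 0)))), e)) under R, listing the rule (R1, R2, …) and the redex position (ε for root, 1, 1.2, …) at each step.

p(p(p(p(0))))

1. p(m(0, p(p(p(m(p(p(e)), e, 0)))), e))  →  p(p(p(p(m(p(p(e)), e, 0)))))   [R3 at 1]
2. p(p(p(p(m(p(p(e)), e, 0)))))  →  p(p(p(p(m(0, 0, e)))))   [R1 at 1.1.1.1]
3. p(p(p(p(m(0, 0, e)))))  →  p(p(p(p(0))))   [R3 at 1.1.1.1]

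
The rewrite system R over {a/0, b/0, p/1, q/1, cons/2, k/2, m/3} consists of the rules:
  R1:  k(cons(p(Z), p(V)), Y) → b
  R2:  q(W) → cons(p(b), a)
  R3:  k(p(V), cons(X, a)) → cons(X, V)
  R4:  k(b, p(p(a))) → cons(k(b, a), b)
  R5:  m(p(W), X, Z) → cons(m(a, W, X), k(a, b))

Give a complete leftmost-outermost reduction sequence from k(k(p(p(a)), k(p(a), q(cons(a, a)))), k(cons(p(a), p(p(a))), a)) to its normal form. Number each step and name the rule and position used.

1. k(k(p(p(a)), k(p(a), q(cons(a, a)))), k(cons(p(a), p(p(a))), a))  →  k(k(p(p(a)), k(p(a), cons(p(b), a))), k(cons(p(a), p(p(a))), a))   [R2 at 1.2.2]
2. k(k(p(p(a)), k(p(a), cons(p(b), a))), k(cons(p(a), p(p(a))), a))  →  k(k(p(p(a)), cons(p(b), a)), k(cons(p(a), p(p(a))), a))   [R3 at 1.2]
3. k(k(p(p(a)), cons(p(b), a)), k(cons(p(a), p(p(a))), a))  →  k(cons(p(b), p(a)), k(cons(p(a), p(p(a))), a))   [R3 at 1]
4. k(cons(p(b), p(a)), k(cons(p(a), p(p(a))), a))  →  b   [R1 at ε]

b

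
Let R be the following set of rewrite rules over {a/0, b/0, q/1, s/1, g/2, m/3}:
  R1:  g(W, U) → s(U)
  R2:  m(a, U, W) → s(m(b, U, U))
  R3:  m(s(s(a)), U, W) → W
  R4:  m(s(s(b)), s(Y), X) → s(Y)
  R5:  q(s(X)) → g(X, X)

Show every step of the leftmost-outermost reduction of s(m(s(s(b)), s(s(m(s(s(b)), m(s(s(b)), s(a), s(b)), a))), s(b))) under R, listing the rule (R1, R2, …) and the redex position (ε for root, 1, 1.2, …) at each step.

s(s(s(s(a))))

1. s(m(s(s(b)), s(s(m(s(s(b)), m(s(s(b)), s(a), s(b)), a))), s(b)))  →  s(s(s(m(s(s(b)), m(s(s(b)), s(a), s(b)), a))))   [R4 at 1]
2. s(s(s(m(s(s(b)), m(s(s(b)), s(a), s(b)), a))))  →  s(s(s(m(s(s(b)), s(a), a))))   [R4 at 1.1.1.2]
3. s(s(s(m(s(s(b)), s(a), a))))  →  s(s(s(s(a))))   [R4 at 1.1.1]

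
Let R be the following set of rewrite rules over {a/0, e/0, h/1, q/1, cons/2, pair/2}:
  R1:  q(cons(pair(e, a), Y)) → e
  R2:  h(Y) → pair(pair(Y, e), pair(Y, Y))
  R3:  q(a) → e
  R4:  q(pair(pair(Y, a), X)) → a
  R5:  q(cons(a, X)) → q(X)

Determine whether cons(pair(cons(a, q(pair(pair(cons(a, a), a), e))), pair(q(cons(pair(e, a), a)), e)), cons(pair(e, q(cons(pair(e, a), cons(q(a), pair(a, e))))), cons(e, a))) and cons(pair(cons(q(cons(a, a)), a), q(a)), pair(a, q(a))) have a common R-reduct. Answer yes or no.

no — NF(t₁) = cons(pair(cons(a, a), pair(e, e)), cons(pair(e, e), cons(e, a))), NF(t₂) = cons(pair(cons(e, a), e), pair(a, e))

Reduce t₁ = cons(pair(cons(a, q(pair(pair(cons(a, a), a), e))), pair(q(cons(pair(e, a), a)), e)), cons(pair(e, q(cons(pair(e, a), cons(q(a), pair(a, e))))), cons(e, a))):
1. cons(pair(cons(a, q(pair(pair(cons(a, a), a), e))), pair(q(cons(pair(e, a), a)), e)), cons(pair(e, q(cons(pair(e, a), cons(q(a), pair(a, e))))), cons(e, a)))  →  cons(pair(cons(a, a), pair(q(cons(pair(e, a), a)), e)), cons(pair(e, q(cons(pair(e, a), cons(q(a), pair(a, e))))), cons(e, a)))   [R4 at 1.1.2]
2. cons(pair(cons(a, a), pair(q(cons(pair(e, a), a)), e)), cons(pair(e, q(cons(pair(e, a), cons(q(a), pair(a, e))))), cons(e, a)))  →  cons(pair(cons(a, a), pair(e, e)), cons(pair(e, q(cons(pair(e, a), cons(q(a), pair(a, e))))), cons(e, a)))   [R1 at 1.2.1]
3. cons(pair(cons(a, a), pair(e, e)), cons(pair(e, q(cons(pair(e, a), cons(q(a), pair(a, e))))), cons(e, a)))  →  cons(pair(cons(a, a), pair(e, e)), cons(pair(e, e), cons(e, a)))   [R1 at 2.1.2]

Reduce t₂ = cons(pair(cons(q(cons(a, a)), a), q(a)), pair(a, q(a))):
1. cons(pair(cons(q(cons(a, a)), a), q(a)), pair(a, q(a)))  →  cons(pair(cons(q(a), a), q(a)), pair(a, q(a)))   [R5 at 1.1.1]
2. cons(pair(cons(q(a), a), q(a)), pair(a, q(a)))  →  cons(pair(cons(e, a), q(a)), pair(a, q(a)))   [R3 at 1.1.1]
3. cons(pair(cons(e, a), q(a)), pair(a, q(a)))  →  cons(pair(cons(e, a), e), pair(a, q(a)))   [R3 at 1.2]
4. cons(pair(cons(e, a), e), pair(a, q(a)))  →  cons(pair(cons(e, a), e), pair(a, e))   [R3 at 2.2]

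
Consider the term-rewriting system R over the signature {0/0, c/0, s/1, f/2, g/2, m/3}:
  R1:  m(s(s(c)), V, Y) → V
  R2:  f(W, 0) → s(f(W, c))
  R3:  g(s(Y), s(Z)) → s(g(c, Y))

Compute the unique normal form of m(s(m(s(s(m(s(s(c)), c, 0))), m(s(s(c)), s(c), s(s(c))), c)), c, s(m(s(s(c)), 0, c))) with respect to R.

1. m(s(m(s(s(m(s(s(c)), c, 0))), m(s(s(c)), s(c), s(s(c))), c)), c, s(m(s(s(c)), 0, c)))  →  m(s(m(s(s(c)), m(s(s(c)), s(c), s(s(c))), c)), c, s(m(s(s(c)), 0, c)))   [R1 at 1.1.1.1.1]
2. m(s(m(s(s(c)), m(s(s(c)), s(c), s(s(c))), c)), c, s(m(s(s(c)), 0, c)))  →  m(s(m(s(s(c)), s(c), s(s(c)))), c, s(m(s(s(c)), 0, c)))   [R1 at 1.1]
3. m(s(m(s(s(c)), s(c), s(s(c)))), c, s(m(s(s(c)), 0, c)))  →  m(s(s(c)), c, s(m(s(s(c)), 0, c)))   [R1 at 1.1]
4. m(s(s(c)), c, s(m(s(s(c)), 0, c)))  →  c   [R1 at ε]

c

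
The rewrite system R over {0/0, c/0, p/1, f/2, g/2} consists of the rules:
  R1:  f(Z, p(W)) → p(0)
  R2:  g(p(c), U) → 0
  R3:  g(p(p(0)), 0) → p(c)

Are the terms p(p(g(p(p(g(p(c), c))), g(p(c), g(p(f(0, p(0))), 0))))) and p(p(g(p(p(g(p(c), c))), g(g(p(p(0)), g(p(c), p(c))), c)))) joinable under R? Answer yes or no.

Reduce t₁ = p(p(g(p(p(g(p(c), c))), g(p(c), g(p(f(0, p(0))), 0))))):
1. p(p(g(p(p(g(p(c), c))), g(p(c), g(p(f(0, p(0))), 0)))))  →  p(p(g(p(p(0)), g(p(c), g(p(f(0, p(0))), 0)))))   [R2 at 1.1.1.1.1]
2. p(p(g(p(p(0)), g(p(c), g(p(f(0, p(0))), 0)))))  →  p(p(g(p(p(0)), 0)))   [R2 at 1.1.2]
3. p(p(g(p(p(0)), 0)))  →  p(p(p(c)))   [R3 at 1.1]

Reduce t₂ = p(p(g(p(p(g(p(c), c))), g(g(p(p(0)), g(p(c), p(c))), c)))):
1. p(p(g(p(p(g(p(c), c))), g(g(p(p(0)), g(p(c), p(c))), c))))  →  p(p(g(p(p(0)), g(g(p(p(0)), g(p(c), p(c))), c))))   [R2 at 1.1.1.1.1]
2. p(p(g(p(p(0)), g(g(p(p(0)), g(p(c), p(c))), c))))  →  p(p(g(p(p(0)), g(g(p(p(0)), 0), c))))   [R2 at 1.1.2.1.2]
3. p(p(g(p(p(0)), g(g(p(p(0)), 0), c))))  →  p(p(g(p(p(0)), g(p(c), c))))   [R3 at 1.1.2.1]
4. p(p(g(p(p(0)), g(p(c), c))))  →  p(p(g(p(p(0)), 0)))   [R2 at 1.1.2]
5. p(p(g(p(p(0)), 0)))  →  p(p(p(c)))   [R3 at 1.1]

yes — NF(t₁) = p(p(p(c))), NF(t₂) = p(p(p(c)))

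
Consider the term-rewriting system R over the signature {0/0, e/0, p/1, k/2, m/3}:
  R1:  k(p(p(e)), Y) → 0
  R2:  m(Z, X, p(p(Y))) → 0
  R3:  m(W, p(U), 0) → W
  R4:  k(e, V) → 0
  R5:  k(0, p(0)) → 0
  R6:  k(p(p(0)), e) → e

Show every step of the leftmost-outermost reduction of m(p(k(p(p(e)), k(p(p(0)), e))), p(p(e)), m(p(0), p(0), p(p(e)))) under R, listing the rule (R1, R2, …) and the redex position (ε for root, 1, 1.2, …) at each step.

p(0)

1. m(p(k(p(p(e)), k(p(p(0)), e))), p(p(e)), m(p(0), p(0), p(p(e))))  →  m(p(0), p(p(e)), m(p(0), p(0), p(p(e))))   [R1 at 1.1]
2. m(p(0), p(p(e)), m(p(0), p(0), p(p(e))))  →  m(p(0), p(p(e)), 0)   [R2 at 3]
3. m(p(0), p(p(e)), 0)  →  p(0)   [R3 at ε]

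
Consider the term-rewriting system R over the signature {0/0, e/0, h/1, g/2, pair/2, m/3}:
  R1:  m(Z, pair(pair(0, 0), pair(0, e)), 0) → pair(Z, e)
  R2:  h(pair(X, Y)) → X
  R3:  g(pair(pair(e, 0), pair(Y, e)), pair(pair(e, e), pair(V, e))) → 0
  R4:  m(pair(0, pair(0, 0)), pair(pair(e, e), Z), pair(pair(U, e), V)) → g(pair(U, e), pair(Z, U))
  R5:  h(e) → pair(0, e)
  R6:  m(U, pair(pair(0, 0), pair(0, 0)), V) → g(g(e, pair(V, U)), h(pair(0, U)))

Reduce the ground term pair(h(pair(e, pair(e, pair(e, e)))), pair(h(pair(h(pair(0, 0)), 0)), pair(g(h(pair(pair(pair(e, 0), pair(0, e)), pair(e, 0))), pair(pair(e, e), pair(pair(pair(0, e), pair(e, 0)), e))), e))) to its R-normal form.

pair(e, pair(0, pair(0, e)))

1. pair(h(pair(e, pair(e, pair(e, e)))), pair(h(pair(h(pair(0, 0)), 0)), pair(g(h(pair(pair(pair(e, 0), pair(0, e)), pair(e, 0))), pair(pair(e, e), pair(pair(pair(0, e), pair(e, 0)), e))), e)))  →  pair(e, pair(h(pair(h(pair(0, 0)), 0)), pair(g(h(pair(pair(pair(e, 0), pair(0, e)), pair(e, 0))), pair(pair(e, e), pair(pair(pair(0, e), pair(e, 0)), e))), e)))   [R2 at 1]
2. pair(e, pair(h(pair(h(pair(0, 0)), 0)), pair(g(h(pair(pair(pair(e, 0), pair(0, e)), pair(e, 0))), pair(pair(e, e), pair(pair(pair(0, e), pair(e, 0)), e))), e)))  →  pair(e, pair(h(pair(0, 0)), pair(g(h(pair(pair(pair(e, 0), pair(0, e)), pair(e, 0))), pair(pair(e, e), pair(pair(pair(0, e), pair(e, 0)), e))), e)))   [R2 at 2.1]
3. pair(e, pair(h(pair(0, 0)), pair(g(h(pair(pair(pair(e, 0), pair(0, e)), pair(e, 0))), pair(pair(e, e), pair(pair(pair(0, e), pair(e, 0)), e))), e)))  →  pair(e, pair(0, pair(g(h(pair(pair(pair(e, 0), pair(0, e)), pair(e, 0))), pair(pair(e, e), pair(pair(pair(0, e), pair(e, 0)), e))), e)))   [R2 at 2.1]
4. pair(e, pair(0, pair(g(h(pair(pair(pair(e, 0), pair(0, e)), pair(e, 0))), pair(pair(e, e), pair(pair(pair(0, e), pair(e, 0)), e))), e)))  →  pair(e, pair(0, pair(g(pair(pair(e, 0), pair(0, e)), pair(pair(e, e), pair(pair(pair(0, e), pair(e, 0)), e))), e)))   [R2 at 2.2.1.1]
5. pair(e, pair(0, pair(g(pair(pair(e, 0), pair(0, e)), pair(pair(e, e), pair(pair(pair(0, e), pair(e, 0)), e))), e)))  →  pair(e, pair(0, pair(0, e)))   [R3 at 2.2.1]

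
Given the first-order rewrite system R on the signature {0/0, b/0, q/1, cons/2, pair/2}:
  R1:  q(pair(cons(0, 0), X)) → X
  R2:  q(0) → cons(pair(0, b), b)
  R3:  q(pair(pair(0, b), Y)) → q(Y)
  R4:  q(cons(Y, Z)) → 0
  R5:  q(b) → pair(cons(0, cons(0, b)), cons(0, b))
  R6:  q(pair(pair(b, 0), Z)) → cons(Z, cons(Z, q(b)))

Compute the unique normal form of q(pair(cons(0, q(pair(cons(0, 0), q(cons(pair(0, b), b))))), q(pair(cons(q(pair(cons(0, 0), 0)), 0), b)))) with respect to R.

b

1. q(pair(cons(0, q(pair(cons(0, 0), q(cons(pair(0, b), b))))), q(pair(cons(q(pair(cons(0, 0), 0)), 0), b))))  →  q(pair(cons(0, q(cons(pair(0, b), b))), q(pair(cons(q(pair(cons(0, 0), 0)), 0), b))))   [R1 at 1.1.2]
2. q(pair(cons(0, q(cons(pair(0, b), b))), q(pair(cons(q(pair(cons(0, 0), 0)), 0), b))))  →  q(pair(cons(0, 0), q(pair(cons(q(pair(cons(0, 0), 0)), 0), b))))   [R4 at 1.1.2]
3. q(pair(cons(0, 0), q(pair(cons(q(pair(cons(0, 0), 0)), 0), b))))  →  q(pair(cons(q(pair(cons(0, 0), 0)), 0), b))   [R1 at ε]
4. q(pair(cons(q(pair(cons(0, 0), 0)), 0), b))  →  q(pair(cons(0, 0), b))   [R1 at 1.1.1]
5. q(pair(cons(0, 0), b))  →  b   [R1 at ε]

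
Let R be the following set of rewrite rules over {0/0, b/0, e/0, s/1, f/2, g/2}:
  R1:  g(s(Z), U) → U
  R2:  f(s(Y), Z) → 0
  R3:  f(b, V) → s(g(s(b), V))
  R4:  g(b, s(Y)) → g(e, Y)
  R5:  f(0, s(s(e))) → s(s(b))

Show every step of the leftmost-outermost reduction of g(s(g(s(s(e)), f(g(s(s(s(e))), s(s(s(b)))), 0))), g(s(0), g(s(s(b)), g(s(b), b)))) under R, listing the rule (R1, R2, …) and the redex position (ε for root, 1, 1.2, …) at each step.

b

1. g(s(g(s(s(e)), f(g(s(s(s(e))), s(s(s(b)))), 0))), g(s(0), g(s(s(b)), g(s(b), b))))  →  g(s(0), g(s(s(b)), g(s(b), b)))   [R1 at ε]
2. g(s(0), g(s(s(b)), g(s(b), b)))  →  g(s(s(b)), g(s(b), b))   [R1 at ε]
3. g(s(s(b)), g(s(b), b))  →  g(s(b), b)   [R1 at ε]
4. g(s(b), b)  →  b   [R1 at ε]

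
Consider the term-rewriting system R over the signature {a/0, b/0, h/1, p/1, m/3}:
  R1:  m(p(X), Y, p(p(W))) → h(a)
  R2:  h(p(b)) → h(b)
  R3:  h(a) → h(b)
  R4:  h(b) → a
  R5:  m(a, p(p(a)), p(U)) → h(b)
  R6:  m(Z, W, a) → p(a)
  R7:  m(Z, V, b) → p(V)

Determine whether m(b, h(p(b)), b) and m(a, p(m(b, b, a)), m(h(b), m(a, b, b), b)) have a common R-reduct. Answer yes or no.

no — NF(t₁) = p(a), NF(t₂) = a

Reduce t₁ = m(b, h(p(b)), b):
1. m(b, h(p(b)), b)  →  p(h(p(b)))   [R7 at ε]
2. p(h(p(b)))  →  p(h(b))   [R2 at 1]
3. p(h(b))  →  p(a)   [R4 at 1]

Reduce t₂ = m(a, p(m(b, b, a)), m(h(b), m(a, b, b), b)):
1. m(a, p(m(b, b, a)), m(h(b), m(a, b, b), b))  →  m(a, p(p(a)), m(h(b), m(a, b, b), b))   [R6 at 2.1]
2. m(a, p(p(a)), m(h(b), m(a, b, b), b))  →  m(a, p(p(a)), p(m(a, b, b)))   [R7 at 3]
3. m(a, p(p(a)), p(m(a, b, b)))  →  h(b)   [R5 at ε]
4. h(b)  →  a   [R4 at ε]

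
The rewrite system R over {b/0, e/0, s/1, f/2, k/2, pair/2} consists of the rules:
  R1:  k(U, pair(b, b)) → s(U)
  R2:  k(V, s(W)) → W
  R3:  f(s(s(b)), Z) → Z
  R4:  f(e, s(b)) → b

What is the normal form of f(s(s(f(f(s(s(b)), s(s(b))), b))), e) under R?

1. f(s(s(f(f(s(s(b)), s(s(b))), b))), e)  →  f(s(s(f(s(s(b)), b))), e)   [R3 at 1.1.1.1]
2. f(s(s(f(s(s(b)), b))), e)  →  f(s(s(b)), e)   [R3 at 1.1.1]
3. f(s(s(b)), e)  →  e   [R3 at ε]

e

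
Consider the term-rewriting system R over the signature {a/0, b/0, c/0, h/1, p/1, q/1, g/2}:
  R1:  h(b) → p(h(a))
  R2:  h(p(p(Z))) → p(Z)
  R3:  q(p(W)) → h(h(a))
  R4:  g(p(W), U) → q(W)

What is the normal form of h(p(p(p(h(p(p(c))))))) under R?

1. h(p(p(p(h(p(p(c)))))))  →  p(p(h(p(p(c)))))   [R2 at ε]
2. p(p(h(p(p(c)))))  →  p(p(p(c)))   [R2 at 1.1]

p(p(p(c)))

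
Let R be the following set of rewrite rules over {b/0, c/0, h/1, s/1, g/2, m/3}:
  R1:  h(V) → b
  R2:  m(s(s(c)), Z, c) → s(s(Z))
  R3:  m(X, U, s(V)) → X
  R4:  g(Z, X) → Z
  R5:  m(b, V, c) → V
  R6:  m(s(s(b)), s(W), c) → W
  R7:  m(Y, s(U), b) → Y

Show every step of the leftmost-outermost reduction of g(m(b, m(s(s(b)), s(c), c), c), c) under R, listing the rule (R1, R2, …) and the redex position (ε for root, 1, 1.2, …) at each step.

c

1. g(m(b, m(s(s(b)), s(c), c), c), c)  →  m(b, m(s(s(b)), s(c), c), c)   [R4 at ε]
2. m(b, m(s(s(b)), s(c), c), c)  →  m(s(s(b)), s(c), c)   [R5 at ε]
3. m(s(s(b)), s(c), c)  →  c   [R6 at ε]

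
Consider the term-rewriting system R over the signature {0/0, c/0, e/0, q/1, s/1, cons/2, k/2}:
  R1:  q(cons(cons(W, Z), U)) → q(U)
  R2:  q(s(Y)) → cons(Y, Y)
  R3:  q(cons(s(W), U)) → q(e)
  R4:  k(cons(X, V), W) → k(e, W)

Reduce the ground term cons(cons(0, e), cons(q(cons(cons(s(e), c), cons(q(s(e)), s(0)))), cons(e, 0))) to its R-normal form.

1. cons(cons(0, e), cons(q(cons(cons(s(e), c), cons(q(s(e)), s(0)))), cons(e, 0)))  →  cons(cons(0, e), cons(q(cons(q(s(e)), s(0))), cons(e, 0)))   [R1 at 2.1]
2. cons(cons(0, e), cons(q(cons(q(s(e)), s(0))), cons(e, 0)))  →  cons(cons(0, e), cons(q(cons(cons(e, e), s(0))), cons(e, 0)))   [R2 at 2.1.1.1]
3. cons(cons(0, e), cons(q(cons(cons(e, e), s(0))), cons(e, 0)))  →  cons(cons(0, e), cons(q(s(0)), cons(e, 0)))   [R1 at 2.1]
4. cons(cons(0, e), cons(q(s(0)), cons(e, 0)))  →  cons(cons(0, e), cons(cons(0, 0), cons(e, 0)))   [R2 at 2.1]

cons(cons(0, e), cons(cons(0, 0), cons(e, 0)))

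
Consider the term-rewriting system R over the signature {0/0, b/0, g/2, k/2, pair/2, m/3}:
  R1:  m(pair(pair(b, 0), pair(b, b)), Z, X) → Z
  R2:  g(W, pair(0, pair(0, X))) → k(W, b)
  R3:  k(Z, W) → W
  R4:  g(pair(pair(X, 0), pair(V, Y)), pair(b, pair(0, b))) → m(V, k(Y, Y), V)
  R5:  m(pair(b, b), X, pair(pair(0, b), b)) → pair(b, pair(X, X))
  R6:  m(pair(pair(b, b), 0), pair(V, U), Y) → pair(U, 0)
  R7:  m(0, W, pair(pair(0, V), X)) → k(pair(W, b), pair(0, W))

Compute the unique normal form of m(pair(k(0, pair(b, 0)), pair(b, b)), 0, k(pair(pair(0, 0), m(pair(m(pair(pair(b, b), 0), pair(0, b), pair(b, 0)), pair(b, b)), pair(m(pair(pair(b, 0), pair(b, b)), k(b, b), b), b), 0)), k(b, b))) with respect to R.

1. m(pair(k(0, pair(b, 0)), pair(b, b)), 0, k(pair(pair(0, 0), m(pair(m(pair(pair(b, b), 0), pair(0, b), pair(b, 0)), pair(b, b)), pair(m(pair(pair(b, 0), pair(b, b)), k(b, b), b), b), 0)), k(b, b)))  →  m(pair(pair(b, 0), pair(b, b)), 0, k(pair(pair(0, 0), m(pair(m(pair(pair(b, b), 0), pair(0, b), pair(b, 0)), pair(b, b)), pair(m(pair(pair(b, 0), pair(b, b)), k(b, b), b), b), 0)), k(b, b)))   [R3 at 1.1]
2. m(pair(pair(b, 0), pair(b, b)), 0, k(pair(pair(0, 0), m(pair(m(pair(pair(b, b), 0), pair(0, b), pair(b, 0)), pair(b, b)), pair(m(pair(pair(b, 0), pair(b, b)), k(b, b), b), b), 0)), k(b, b)))  →  0   [R1 at ε]

0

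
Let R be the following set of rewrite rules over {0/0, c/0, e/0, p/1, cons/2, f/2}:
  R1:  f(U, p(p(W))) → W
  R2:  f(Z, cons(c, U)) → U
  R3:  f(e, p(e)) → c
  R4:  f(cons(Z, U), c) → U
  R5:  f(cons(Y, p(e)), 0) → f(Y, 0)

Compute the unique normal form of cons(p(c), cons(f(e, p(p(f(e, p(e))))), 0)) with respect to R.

1. cons(p(c), cons(f(e, p(p(f(e, p(e))))), 0))  →  cons(p(c), cons(f(e, p(e)), 0))   [R1 at 2.1]
2. cons(p(c), cons(f(e, p(e)), 0))  →  cons(p(c), cons(c, 0))   [R3 at 2.1]

cons(p(c), cons(c, 0))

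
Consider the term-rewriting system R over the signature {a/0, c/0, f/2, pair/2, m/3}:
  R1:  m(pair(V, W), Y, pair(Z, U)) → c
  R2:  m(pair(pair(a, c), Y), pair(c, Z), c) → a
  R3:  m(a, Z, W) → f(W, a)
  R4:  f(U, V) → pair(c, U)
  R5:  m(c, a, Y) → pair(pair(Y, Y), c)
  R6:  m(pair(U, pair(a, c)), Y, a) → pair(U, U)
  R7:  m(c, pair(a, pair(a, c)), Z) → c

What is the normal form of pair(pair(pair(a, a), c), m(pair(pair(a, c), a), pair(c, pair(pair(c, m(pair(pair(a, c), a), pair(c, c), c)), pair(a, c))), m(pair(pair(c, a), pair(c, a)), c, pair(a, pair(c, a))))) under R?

1. pair(pair(pair(a, a), c), m(pair(pair(a, c), a), pair(c, pair(pair(c, m(pair(pair(a, c), a), pair(c, c), c)), pair(a, c))), m(pair(pair(c, a), pair(c, a)), c, pair(a, pair(c, a)))))  →  pair(pair(pair(a, a), c), m(pair(pair(a, c), a), pair(c, pair(pair(c, a), pair(a, c))), m(pair(pair(c, a), pair(c, a)), c, pair(a, pair(c, a)))))   [R2 at 2.2.2.1.2]
2. pair(pair(pair(a, a), c), m(pair(pair(a, c), a), pair(c, pair(pair(c, a), pair(a, c))), m(pair(pair(c, a), pair(c, a)), c, pair(a, pair(c, a)))))  →  pair(pair(pair(a, a), c), m(pair(pair(a, c), a), pair(c, pair(pair(c, a), pair(a, c))), c))   [R1 at 2.3]
3. pair(pair(pair(a, a), c), m(pair(pair(a, c), a), pair(c, pair(pair(c, a), pair(a, c))), c))  →  pair(pair(pair(a, a), c), a)   [R2 at 2]

pair(pair(pair(a, a), c), a)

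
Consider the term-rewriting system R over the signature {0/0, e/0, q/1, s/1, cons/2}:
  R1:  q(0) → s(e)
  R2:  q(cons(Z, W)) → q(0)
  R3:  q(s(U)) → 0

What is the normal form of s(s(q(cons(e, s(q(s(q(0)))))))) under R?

1. s(s(q(cons(e, s(q(s(q(0))))))))  →  s(s(q(0)))   [R2 at 1.1]
2. s(s(q(0)))  →  s(s(s(e)))   [R1 at 1.1]

s(s(s(e)))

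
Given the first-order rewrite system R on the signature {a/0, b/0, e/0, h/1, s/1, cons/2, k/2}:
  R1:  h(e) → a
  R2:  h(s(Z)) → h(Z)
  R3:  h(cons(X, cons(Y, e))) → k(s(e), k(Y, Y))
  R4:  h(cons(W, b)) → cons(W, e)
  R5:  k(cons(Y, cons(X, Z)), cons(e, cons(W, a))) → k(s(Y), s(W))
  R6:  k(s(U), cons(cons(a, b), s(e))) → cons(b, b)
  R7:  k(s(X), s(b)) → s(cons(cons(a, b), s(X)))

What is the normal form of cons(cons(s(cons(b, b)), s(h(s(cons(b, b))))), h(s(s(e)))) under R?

cons(cons(s(cons(b, b)), s(cons(b, e))), a)

1. cons(cons(s(cons(b, b)), s(h(s(cons(b, b))))), h(s(s(e))))  →  cons(cons(s(cons(b, b)), s(h(cons(b, b)))), h(s(s(e))))   [R2 at 1.2.1]
2. cons(cons(s(cons(b, b)), s(h(cons(b, b)))), h(s(s(e))))  →  cons(cons(s(cons(b, b)), s(cons(b, e))), h(s(s(e))))   [R4 at 1.2.1]
3. cons(cons(s(cons(b, b)), s(cons(b, e))), h(s(s(e))))  →  cons(cons(s(cons(b, b)), s(cons(b, e))), h(s(e)))   [R2 at 2]
4. cons(cons(s(cons(b, b)), s(cons(b, e))), h(s(e)))  →  cons(cons(s(cons(b, b)), s(cons(b, e))), h(e))   [R2 at 2]
5. cons(cons(s(cons(b, b)), s(cons(b, e))), h(e))  →  cons(cons(s(cons(b, b)), s(cons(b, e))), a)   [R1 at 2]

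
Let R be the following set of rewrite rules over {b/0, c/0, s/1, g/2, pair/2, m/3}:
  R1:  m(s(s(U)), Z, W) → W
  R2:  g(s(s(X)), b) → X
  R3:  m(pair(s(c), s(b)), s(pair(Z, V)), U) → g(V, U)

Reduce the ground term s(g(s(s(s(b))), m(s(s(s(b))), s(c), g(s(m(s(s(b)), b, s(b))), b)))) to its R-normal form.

1. s(g(s(s(s(b))), m(s(s(s(b))), s(c), g(s(m(s(s(b)), b, s(b))), b))))  →  s(g(s(s(s(b))), g(s(m(s(s(b)), b, s(b))), b)))   [R1 at 1.2]
2. s(g(s(s(s(b))), g(s(m(s(s(b)), b, s(b))), b)))  →  s(g(s(s(s(b))), g(s(s(b)), b)))   [R1 at 1.2.1.1]
3. s(g(s(s(s(b))), g(s(s(b)), b)))  →  s(g(s(s(s(b))), b))   [R2 at 1.2]
4. s(g(s(s(s(b))), b))  →  s(s(b))   [R2 at 1]

s(s(b))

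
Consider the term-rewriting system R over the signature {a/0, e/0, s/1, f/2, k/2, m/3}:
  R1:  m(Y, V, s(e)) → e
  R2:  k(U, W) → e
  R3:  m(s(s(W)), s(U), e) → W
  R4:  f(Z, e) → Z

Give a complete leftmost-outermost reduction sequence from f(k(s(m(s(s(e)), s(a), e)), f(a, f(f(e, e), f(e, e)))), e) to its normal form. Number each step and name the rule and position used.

1. f(k(s(m(s(s(e)), s(a), e)), f(a, f(f(e, e), f(e, e)))), e)  →  k(s(m(s(s(e)), s(a), e)), f(a, f(f(e, e), f(e, e))))   [R4 at ε]
2. k(s(m(s(s(e)), s(a), e)), f(a, f(f(e, e), f(e, e))))  →  e   [R2 at ε]

e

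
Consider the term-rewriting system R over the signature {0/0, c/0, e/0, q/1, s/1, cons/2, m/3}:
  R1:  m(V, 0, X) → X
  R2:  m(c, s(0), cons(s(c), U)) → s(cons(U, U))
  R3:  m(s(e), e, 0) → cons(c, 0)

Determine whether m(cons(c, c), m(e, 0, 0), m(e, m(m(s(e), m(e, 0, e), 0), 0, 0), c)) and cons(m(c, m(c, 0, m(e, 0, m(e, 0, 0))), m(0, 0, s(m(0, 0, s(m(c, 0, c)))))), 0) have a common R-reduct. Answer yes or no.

Reduce t₁ = m(cons(c, c), m(e, 0, 0), m(e, m(m(s(e), m(e, 0, e), 0), 0, 0), c)):
1. m(cons(c, c), m(e, 0, 0), m(e, m(m(s(e), m(e, 0, e), 0), 0, 0), c))  →  m(cons(c, c), 0, m(e, m(m(s(e), m(e, 0, e), 0), 0, 0), c))   [R1 at 2]
2. m(cons(c, c), 0, m(e, m(m(s(e), m(e, 0, e), 0), 0, 0), c))  →  m(e, m(m(s(e), m(e, 0, e), 0), 0, 0), c)   [R1 at ε]
3. m(e, m(m(s(e), m(e, 0, e), 0), 0, 0), c)  →  m(e, 0, c)   [R1 at 2]
4. m(e, 0, c)  →  c   [R1 at ε]

Reduce t₂ = cons(m(c, m(c, 0, m(e, 0, m(e, 0, 0))), m(0, 0, s(m(0, 0, s(m(c, 0, c)))))), 0):
1. cons(m(c, m(c, 0, m(e, 0, m(e, 0, 0))), m(0, 0, s(m(0, 0, s(m(c, 0, c)))))), 0)  →  cons(m(c, m(e, 0, m(e, 0, 0)), m(0, 0, s(m(0, 0, s(m(c, 0, c)))))), 0)   [R1 at 1.2]
2. cons(m(c, m(e, 0, m(e, 0, 0)), m(0, 0, s(m(0, 0, s(m(c, 0, c)))))), 0)  →  cons(m(c, m(e, 0, 0), m(0, 0, s(m(0, 0, s(m(c, 0, c)))))), 0)   [R1 at 1.2]
3. cons(m(c, m(e, 0, 0), m(0, 0, s(m(0, 0, s(m(c, 0, c)))))), 0)  →  cons(m(c, 0, m(0, 0, s(m(0, 0, s(m(c, 0, c)))))), 0)   [R1 at 1.2]
4. cons(m(c, 0, m(0, 0, s(m(0, 0, s(m(c, 0, c)))))), 0)  →  cons(m(0, 0, s(m(0, 0, s(m(c, 0, c))))), 0)   [R1 at 1]
5. cons(m(0, 0, s(m(0, 0, s(m(c, 0, c))))), 0)  →  cons(s(m(0, 0, s(m(c, 0, c)))), 0)   [R1 at 1]
6. cons(s(m(0, 0, s(m(c, 0, c)))), 0)  →  cons(s(s(m(c, 0, c))), 0)   [R1 at 1.1]
7. cons(s(s(m(c, 0, c))), 0)  →  cons(s(s(c)), 0)   [R1 at 1.1.1]

no — NF(t₁) = c, NF(t₂) = cons(s(s(c)), 0)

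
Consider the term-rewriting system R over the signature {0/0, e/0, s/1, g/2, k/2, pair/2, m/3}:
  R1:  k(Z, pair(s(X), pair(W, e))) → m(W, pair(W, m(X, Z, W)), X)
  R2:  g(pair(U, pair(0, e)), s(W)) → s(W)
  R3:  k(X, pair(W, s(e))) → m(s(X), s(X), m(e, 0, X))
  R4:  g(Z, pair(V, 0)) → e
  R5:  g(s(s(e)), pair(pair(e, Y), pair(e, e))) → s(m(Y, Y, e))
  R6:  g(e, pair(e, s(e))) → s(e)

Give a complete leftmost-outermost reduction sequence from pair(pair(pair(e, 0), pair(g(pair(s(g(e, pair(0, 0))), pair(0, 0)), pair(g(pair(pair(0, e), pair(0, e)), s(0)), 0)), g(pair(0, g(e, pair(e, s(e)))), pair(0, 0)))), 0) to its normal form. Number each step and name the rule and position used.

1. pair(pair(pair(e, 0), pair(g(pair(s(g(e, pair(0, 0))), pair(0, 0)), pair(g(pair(pair(0, e), pair(0, e)), s(0)), 0)), g(pair(0, g(e, pair(e, s(e)))), pair(0, 0)))), 0)  →  pair(pair(pair(e, 0), pair(e, g(pair(0, g(e, pair(e, s(e)))), pair(0, 0)))), 0)   [R4 at 1.2.1]
2. pair(pair(pair(e, 0), pair(e, g(pair(0, g(e, pair(e, s(e)))), pair(0, 0)))), 0)  →  pair(pair(pair(e, 0), pair(e, e)), 0)   [R4 at 1.2.2]

pair(pair(pair(e, 0), pair(e, e)), 0)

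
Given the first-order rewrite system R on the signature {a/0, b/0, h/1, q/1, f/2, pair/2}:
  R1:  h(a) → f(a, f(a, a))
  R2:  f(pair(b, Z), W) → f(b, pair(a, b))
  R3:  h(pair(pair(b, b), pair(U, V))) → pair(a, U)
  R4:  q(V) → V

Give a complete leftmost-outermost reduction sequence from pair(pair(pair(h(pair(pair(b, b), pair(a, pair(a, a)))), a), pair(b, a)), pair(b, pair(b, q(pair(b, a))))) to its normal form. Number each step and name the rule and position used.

1. pair(pair(pair(h(pair(pair(b, b), pair(a, pair(a, a)))), a), pair(b, a)), pair(b, pair(b, q(pair(b, a)))))  →  pair(pair(pair(pair(a, a), a), pair(b, a)), pair(b, pair(b, q(pair(b, a)))))   [R3 at 1.1.1]
2. pair(pair(pair(pair(a, a), a), pair(b, a)), pair(b, pair(b, q(pair(b, a)))))  →  pair(pair(pair(pair(a, a), a), pair(b, a)), pair(b, pair(b, pair(b, a))))   [R4 at 2.2.2]

pair(pair(pair(pair(a, a), a), pair(b, a)), pair(b, pair(b, pair(b, a))))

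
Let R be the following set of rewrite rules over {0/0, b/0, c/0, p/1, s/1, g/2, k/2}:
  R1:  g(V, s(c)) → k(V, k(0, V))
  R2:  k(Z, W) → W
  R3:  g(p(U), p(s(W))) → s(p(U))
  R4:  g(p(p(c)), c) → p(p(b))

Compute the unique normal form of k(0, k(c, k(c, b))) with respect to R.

1. k(0, k(c, k(c, b)))  →  k(c, k(c, b))   [R2 at ε]
2. k(c, k(c, b))  →  k(c, b)   [R2 at ε]
3. k(c, b)  →  b   [R2 at ε]

b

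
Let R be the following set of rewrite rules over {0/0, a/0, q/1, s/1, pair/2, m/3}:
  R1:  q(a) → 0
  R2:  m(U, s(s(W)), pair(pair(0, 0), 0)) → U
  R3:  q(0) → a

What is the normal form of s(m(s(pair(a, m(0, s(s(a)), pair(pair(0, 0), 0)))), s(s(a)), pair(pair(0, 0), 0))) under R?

1. s(m(s(pair(a, m(0, s(s(a)), pair(pair(0, 0), 0)))), s(s(a)), pair(pair(0, 0), 0)))  →  s(s(pair(a, m(0, s(s(a)), pair(pair(0, 0), 0)))))   [R2 at 1]
2. s(s(pair(a, m(0, s(s(a)), pair(pair(0, 0), 0)))))  →  s(s(pair(a, 0)))   [R2 at 1.1.2]

s(s(pair(a, 0)))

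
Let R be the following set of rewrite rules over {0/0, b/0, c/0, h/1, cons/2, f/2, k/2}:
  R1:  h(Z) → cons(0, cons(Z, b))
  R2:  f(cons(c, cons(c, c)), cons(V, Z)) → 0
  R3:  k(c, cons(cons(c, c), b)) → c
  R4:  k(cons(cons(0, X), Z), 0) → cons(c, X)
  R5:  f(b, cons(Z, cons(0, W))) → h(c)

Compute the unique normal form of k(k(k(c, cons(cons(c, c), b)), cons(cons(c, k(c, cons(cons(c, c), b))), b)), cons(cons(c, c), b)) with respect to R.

1. k(k(k(c, cons(cons(c, c), b)), cons(cons(c, k(c, cons(cons(c, c), b))), b)), cons(cons(c, c), b))  →  k(k(c, cons(cons(c, k(c, cons(cons(c, c), b))), b)), cons(cons(c, c), b))   [R3 at 1.1]
2. k(k(c, cons(cons(c, k(c, cons(cons(c, c), b))), b)), cons(cons(c, c), b))  →  k(k(c, cons(cons(c, c), b)), cons(cons(c, c), b))   [R3 at 1.2.1.2]
3. k(k(c, cons(cons(c, c), b)), cons(cons(c, c), b))  →  k(c, cons(cons(c, c), b))   [R3 at 1]
4. k(c, cons(cons(c, c), b))  →  c   [R3 at ε]

c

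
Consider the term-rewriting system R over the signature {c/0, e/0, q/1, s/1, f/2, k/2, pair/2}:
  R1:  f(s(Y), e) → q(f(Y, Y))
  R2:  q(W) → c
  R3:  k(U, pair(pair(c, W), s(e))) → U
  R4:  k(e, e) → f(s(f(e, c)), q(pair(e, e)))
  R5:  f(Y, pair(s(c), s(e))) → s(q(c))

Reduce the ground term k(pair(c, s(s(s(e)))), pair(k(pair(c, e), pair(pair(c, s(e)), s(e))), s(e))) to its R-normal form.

1. k(pair(c, s(s(s(e)))), pair(k(pair(c, e), pair(pair(c, s(e)), s(e))), s(e)))  →  k(pair(c, s(s(s(e)))), pair(pair(c, e), s(e)))   [R3 at 2.1]
2. k(pair(c, s(s(s(e)))), pair(pair(c, e), s(e)))  →  pair(c, s(s(s(e))))   [R3 at ε]

pair(c, s(s(s(e))))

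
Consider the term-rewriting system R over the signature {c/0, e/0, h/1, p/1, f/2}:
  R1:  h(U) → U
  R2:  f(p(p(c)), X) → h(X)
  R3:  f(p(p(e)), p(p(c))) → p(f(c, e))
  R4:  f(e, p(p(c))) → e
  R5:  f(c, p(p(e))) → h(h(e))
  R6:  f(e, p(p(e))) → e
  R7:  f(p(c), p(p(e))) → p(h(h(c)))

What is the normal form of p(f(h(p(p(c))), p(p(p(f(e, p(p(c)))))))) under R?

1. p(f(h(p(p(c))), p(p(p(f(e, p(p(c))))))))  →  p(f(p(p(c)), p(p(p(f(e, p(p(c))))))))   [R1 at 1.1]
2. p(f(p(p(c)), p(p(p(f(e, p(p(c))))))))  →  p(h(p(p(p(f(e, p(p(c))))))))   [R2 at 1]
3. p(h(p(p(p(f(e, p(p(c))))))))  →  p(p(p(p(f(e, p(p(c)))))))   [R1 at 1]
4. p(p(p(p(f(e, p(p(c)))))))  →  p(p(p(p(e))))   [R4 at 1.1.1.1]

p(p(p(p(e))))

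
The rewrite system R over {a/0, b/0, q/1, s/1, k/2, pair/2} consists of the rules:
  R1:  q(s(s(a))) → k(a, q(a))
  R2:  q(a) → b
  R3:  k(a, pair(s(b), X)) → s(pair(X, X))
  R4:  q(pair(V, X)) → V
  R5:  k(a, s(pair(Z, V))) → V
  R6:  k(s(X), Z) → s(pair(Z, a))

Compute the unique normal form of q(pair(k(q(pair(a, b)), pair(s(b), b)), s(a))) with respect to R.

1. q(pair(k(q(pair(a, b)), pair(s(b), b)), s(a)))  →  k(q(pair(a, b)), pair(s(b), b))   [R4 at ε]
2. k(q(pair(a, b)), pair(s(b), b))  →  k(a, pair(s(b), b))   [R4 at 1]
3. k(a, pair(s(b), b))  →  s(pair(b, b))   [R3 at ε]

s(pair(b, b))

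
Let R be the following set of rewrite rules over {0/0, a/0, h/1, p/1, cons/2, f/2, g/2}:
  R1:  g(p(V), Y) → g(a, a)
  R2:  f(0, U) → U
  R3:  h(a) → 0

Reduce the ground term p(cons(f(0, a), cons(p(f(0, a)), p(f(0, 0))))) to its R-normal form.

p(cons(a, cons(p(a), p(0))))

1. p(cons(f(0, a), cons(p(f(0, a)), p(f(0, 0)))))  →  p(cons(a, cons(p(f(0, a)), p(f(0, 0)))))   [R2 at 1.1]
2. p(cons(a, cons(p(f(0, a)), p(f(0, 0)))))  →  p(cons(a, cons(p(a), p(f(0, 0)))))   [R2 at 1.2.1.1]
3. p(cons(a, cons(p(a), p(f(0, 0)))))  →  p(cons(a, cons(p(a), p(0))))   [R2 at 1.2.2.1]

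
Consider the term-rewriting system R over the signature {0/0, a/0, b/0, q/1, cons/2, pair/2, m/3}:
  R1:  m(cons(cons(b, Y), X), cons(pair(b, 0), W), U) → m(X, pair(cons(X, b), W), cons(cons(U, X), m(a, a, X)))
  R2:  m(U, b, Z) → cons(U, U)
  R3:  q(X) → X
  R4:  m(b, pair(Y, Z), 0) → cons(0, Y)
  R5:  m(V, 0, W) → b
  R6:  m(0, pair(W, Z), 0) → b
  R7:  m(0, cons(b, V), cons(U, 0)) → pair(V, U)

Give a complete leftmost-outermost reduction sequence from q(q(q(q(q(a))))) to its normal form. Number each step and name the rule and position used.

1. q(q(q(q(q(a)))))  →  q(q(q(q(a))))   [R3 at ε]
2. q(q(q(q(a))))  →  q(q(q(a)))   [R3 at ε]
3. q(q(q(a)))  →  q(q(a))   [R3 at ε]
4. q(q(a))  →  q(a)   [R3 at ε]
5. q(a)  →  a   [R3 at ε]

a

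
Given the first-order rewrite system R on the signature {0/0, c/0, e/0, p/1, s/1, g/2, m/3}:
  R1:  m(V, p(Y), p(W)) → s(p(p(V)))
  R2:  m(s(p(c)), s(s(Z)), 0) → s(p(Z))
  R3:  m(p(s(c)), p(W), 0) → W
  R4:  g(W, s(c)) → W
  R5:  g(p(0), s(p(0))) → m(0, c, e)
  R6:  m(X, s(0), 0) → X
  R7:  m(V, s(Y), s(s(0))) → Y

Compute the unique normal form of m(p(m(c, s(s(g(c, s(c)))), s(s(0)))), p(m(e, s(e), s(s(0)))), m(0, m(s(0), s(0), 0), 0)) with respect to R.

e

1. m(p(m(c, s(s(g(c, s(c)))), s(s(0)))), p(m(e, s(e), s(s(0)))), m(0, m(s(0), s(0), 0), 0))  →  m(p(s(g(c, s(c)))), p(m(e, s(e), s(s(0)))), m(0, m(s(0), s(0), 0), 0))   [R7 at 1.1]
2. m(p(s(g(c, s(c)))), p(m(e, s(e), s(s(0)))), m(0, m(s(0), s(0), 0), 0))  →  m(p(s(c)), p(m(e, s(e), s(s(0)))), m(0, m(s(0), s(0), 0), 0))   [R4 at 1.1.1]
3. m(p(s(c)), p(m(e, s(e), s(s(0)))), m(0, m(s(0), s(0), 0), 0))  →  m(p(s(c)), p(e), m(0, m(s(0), s(0), 0), 0))   [R7 at 2.1]
4. m(p(s(c)), p(e), m(0, m(s(0), s(0), 0), 0))  →  m(p(s(c)), p(e), m(0, s(0), 0))   [R6 at 3.2]
5. m(p(s(c)), p(e), m(0, s(0), 0))  →  m(p(s(c)), p(e), 0)   [R6 at 3]
6. m(p(s(c)), p(e), 0)  →  e   [R3 at ε]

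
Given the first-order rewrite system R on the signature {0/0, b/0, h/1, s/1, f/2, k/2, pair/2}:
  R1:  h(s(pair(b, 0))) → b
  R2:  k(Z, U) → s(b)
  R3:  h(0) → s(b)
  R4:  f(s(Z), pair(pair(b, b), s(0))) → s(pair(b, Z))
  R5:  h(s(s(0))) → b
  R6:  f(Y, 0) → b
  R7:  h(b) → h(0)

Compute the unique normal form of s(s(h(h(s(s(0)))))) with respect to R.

1. s(s(h(h(s(s(0))))))  →  s(s(h(b)))   [R5 at 1.1.1]
2. s(s(h(b)))  →  s(s(h(0)))   [R7 at 1.1]
3. s(s(h(0)))  →  s(s(s(b)))   [R3 at 1.1]

s(s(s(b)))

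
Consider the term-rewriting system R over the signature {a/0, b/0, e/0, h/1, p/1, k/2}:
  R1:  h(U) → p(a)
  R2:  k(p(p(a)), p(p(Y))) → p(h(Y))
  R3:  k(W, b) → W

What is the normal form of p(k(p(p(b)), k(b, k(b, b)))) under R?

p(p(p(b)))

1. p(k(p(p(b)), k(b, k(b, b))))  →  p(k(p(p(b)), k(b, b)))   [R3 at 1.2.2]
2. p(k(p(p(b)), k(b, b)))  →  p(k(p(p(b)), b))   [R3 at 1.2]
3. p(k(p(p(b)), b))  →  p(p(p(b)))   [R3 at 1]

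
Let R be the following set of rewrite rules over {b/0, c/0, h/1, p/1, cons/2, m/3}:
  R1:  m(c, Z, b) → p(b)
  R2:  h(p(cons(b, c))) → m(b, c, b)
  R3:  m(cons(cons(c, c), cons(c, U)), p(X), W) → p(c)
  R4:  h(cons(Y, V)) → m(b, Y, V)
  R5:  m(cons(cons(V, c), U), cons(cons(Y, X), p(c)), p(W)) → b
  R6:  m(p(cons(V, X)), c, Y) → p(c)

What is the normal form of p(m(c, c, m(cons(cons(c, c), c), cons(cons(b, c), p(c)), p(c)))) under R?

1. p(m(c, c, m(cons(cons(c, c), c), cons(cons(b, c), p(c)), p(c))))  →  p(m(c, c, b))   [R5 at 1.3]
2. p(m(c, c, b))  →  p(p(b))   [R1 at 1]

p(p(b))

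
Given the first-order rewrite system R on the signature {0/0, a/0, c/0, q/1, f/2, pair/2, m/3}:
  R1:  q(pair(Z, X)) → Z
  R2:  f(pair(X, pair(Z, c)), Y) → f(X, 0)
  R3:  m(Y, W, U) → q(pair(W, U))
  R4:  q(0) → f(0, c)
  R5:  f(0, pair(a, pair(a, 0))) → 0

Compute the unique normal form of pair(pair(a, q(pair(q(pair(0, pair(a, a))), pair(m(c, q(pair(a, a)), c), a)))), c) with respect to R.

pair(pair(a, 0), c)

1. pair(pair(a, q(pair(q(pair(0, pair(a, a))), pair(m(c, q(pair(a, a)), c), a)))), c)  →  pair(pair(a, q(pair(0, pair(a, a)))), c)   [R1 at 1.2]
2. pair(pair(a, q(pair(0, pair(a, a)))), c)  →  pair(pair(a, 0), c)   [R1 at 1.2]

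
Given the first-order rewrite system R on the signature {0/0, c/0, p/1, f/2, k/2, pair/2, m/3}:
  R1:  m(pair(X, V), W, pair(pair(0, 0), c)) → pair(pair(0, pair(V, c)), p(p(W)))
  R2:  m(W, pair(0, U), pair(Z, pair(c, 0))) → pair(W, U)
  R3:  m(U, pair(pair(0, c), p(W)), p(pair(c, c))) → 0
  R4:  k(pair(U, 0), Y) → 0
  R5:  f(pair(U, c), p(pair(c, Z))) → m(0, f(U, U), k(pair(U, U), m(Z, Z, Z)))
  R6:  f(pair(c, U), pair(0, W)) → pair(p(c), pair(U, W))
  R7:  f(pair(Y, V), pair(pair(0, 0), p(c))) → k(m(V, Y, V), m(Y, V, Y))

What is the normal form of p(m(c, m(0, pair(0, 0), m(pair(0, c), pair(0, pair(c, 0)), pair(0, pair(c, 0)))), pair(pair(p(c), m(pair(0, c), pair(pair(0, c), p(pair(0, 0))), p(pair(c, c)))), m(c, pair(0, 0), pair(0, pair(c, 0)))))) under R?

p(pair(c, 0))

1. p(m(c, m(0, pair(0, 0), m(pair(0, c), pair(0, pair(c, 0)), pair(0, pair(c, 0)))), pair(pair(p(c), m(pair(0, c), pair(pair(0, c), p(pair(0, 0))), p(pair(c, c)))), m(c, pair(0, 0), pair(0, pair(c, 0))))))  →  p(m(c, m(0, pair(0, 0), pair(pair(0, c), pair(c, 0))), pair(pair(p(c), m(pair(0, c), pair(pair(0, c), p(pair(0, 0))), p(pair(c, c)))), m(c, pair(0, 0), pair(0, pair(c, 0))))))   [R2 at 1.2.3]
2. p(m(c, m(0, pair(0, 0), pair(pair(0, c), pair(c, 0))), pair(pair(p(c), m(pair(0, c), pair(pair(0, c), p(pair(0, 0))), p(pair(c, c)))), m(c, pair(0, 0), pair(0, pair(c, 0))))))  →  p(m(c, pair(0, 0), pair(pair(p(c), m(pair(0, c), pair(pair(0, c), p(pair(0, 0))), p(pair(c, c)))), m(c, pair(0, 0), pair(0, pair(c, 0))))))   [R2 at 1.2]
3. p(m(c, pair(0, 0), pair(pair(p(c), m(pair(0, c), pair(pair(0, c), p(pair(0, 0))), p(pair(c, c)))), m(c, pair(0, 0), pair(0, pair(c, 0))))))  →  p(m(c, pair(0, 0), pair(pair(p(c), 0), m(c, pair(0, 0), pair(0, pair(c, 0))))))   [R3 at 1.3.1.2]
4. p(m(c, pair(0, 0), pair(pair(p(c), 0), m(c, pair(0, 0), pair(0, pair(c, 0))))))  →  p(m(c, pair(0, 0), pair(pair(p(c), 0), pair(c, 0))))   [R2 at 1.3.2]
5. p(m(c, pair(0, 0), pair(pair(p(c), 0), pair(c, 0))))  →  p(pair(c, 0))   [R2 at 1]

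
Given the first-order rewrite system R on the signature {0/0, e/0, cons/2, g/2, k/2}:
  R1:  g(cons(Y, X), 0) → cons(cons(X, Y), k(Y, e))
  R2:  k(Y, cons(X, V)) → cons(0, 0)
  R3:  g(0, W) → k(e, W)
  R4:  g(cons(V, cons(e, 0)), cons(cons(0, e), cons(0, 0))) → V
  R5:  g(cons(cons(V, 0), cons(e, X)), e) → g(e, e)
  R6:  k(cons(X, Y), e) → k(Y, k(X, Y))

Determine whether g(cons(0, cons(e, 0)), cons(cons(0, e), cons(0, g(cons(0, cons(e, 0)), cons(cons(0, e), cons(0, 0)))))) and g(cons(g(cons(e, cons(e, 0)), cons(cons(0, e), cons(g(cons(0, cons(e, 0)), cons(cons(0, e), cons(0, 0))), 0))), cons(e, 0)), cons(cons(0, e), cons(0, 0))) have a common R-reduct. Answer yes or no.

Reduce t₁ = g(cons(0, cons(e, 0)), cons(cons(0, e), cons(0, g(cons(0, cons(e, 0)), cons(cons(0, e), cons(0, 0)))))):
1. g(cons(0, cons(e, 0)), cons(cons(0, e), cons(0, g(cons(0, cons(e, 0)), cons(cons(0, e), cons(0, 0))))))  →  g(cons(0, cons(e, 0)), cons(cons(0, e), cons(0, 0)))   [R4 at 2.2.2]
2. g(cons(0, cons(e, 0)), cons(cons(0, e), cons(0, 0)))  →  0   [R4 at ε]

Reduce t₂ = g(cons(g(cons(e, cons(e, 0)), cons(cons(0, e), cons(g(cons(0, cons(e, 0)), cons(cons(0, e), cons(0, 0))), 0))), cons(e, 0)), cons(cons(0, e), cons(0, 0))):
1. g(cons(g(cons(e, cons(e, 0)), cons(cons(0, e), cons(g(cons(0, cons(e, 0)), cons(cons(0, e), cons(0, 0))), 0))), cons(e, 0)), cons(cons(0, e), cons(0, 0)))  →  g(cons(e, cons(e, 0)), cons(cons(0, e), cons(g(cons(0, cons(e, 0)), cons(cons(0, e), cons(0, 0))), 0)))   [R4 at ε]
2. g(cons(e, cons(e, 0)), cons(cons(0, e), cons(g(cons(0, cons(e, 0)), cons(cons(0, e), cons(0, 0))), 0)))  →  g(cons(e, cons(e, 0)), cons(cons(0, e), cons(0, 0)))   [R4 at 2.2.1]
3. g(cons(e, cons(e, 0)), cons(cons(0, e), cons(0, 0)))  →  e   [R4 at ε]

no — NF(t₁) = 0, NF(t₂) = e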